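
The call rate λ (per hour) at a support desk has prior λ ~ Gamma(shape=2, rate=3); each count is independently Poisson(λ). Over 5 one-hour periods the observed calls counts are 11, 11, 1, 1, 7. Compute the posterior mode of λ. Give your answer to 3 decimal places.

Σxᵢ = 11+11+1+1+7 = 31, with n = 5.
Posterior ∝ λe^(−3λ) · λ^31e^(−5λ) = λ^32e^(−8λ), i.e. Gamma(shape=33, rate=8).
The mode of a Gamma(a, b) with a ≥ 1 (shape–rate) is (a−1)/b = 32/8 ≈ 4.000.

λ̂_MAP = 4.000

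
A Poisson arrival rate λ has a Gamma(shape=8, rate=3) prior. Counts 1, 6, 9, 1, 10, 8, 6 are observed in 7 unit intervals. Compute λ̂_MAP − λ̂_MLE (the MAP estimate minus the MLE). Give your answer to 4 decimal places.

MAP − MLE = -1.0571

Σxᵢ = 41. Posterior is Gamma(49, 10); MAP = (49−1)/10 = 48/10 ≈ 4.80000.
MLE = x̄ = 41/7 ≈ 5.85714.
Difference = 48/10 − 41/7 = -37/35 ≈ -1.0571.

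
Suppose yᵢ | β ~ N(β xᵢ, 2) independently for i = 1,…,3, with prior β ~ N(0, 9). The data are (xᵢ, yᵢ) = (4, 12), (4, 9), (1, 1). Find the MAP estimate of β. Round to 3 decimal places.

β̂_MAP = 2.559

log p(β | y) = −Σ(yᵢ − βxᵢ)²/(2·2) − β²/(2·9) + const.
Setting the derivative to zero: Σxᵢ(yᵢ − βxᵢ)/2 − β/9 = 0, so β = Σxᵢyᵢ / (Σxᵢ² + σ²/τ²).
Σxᵢyᵢ = 4·12 + 4·9 + 1·1 = 85; Σxᵢ² = 33; σ²/τ² = 2/9.
β̂_MAP = 85 / (33 + 2/9) = 85/(299/9) = 765/299 ≈ 2.559.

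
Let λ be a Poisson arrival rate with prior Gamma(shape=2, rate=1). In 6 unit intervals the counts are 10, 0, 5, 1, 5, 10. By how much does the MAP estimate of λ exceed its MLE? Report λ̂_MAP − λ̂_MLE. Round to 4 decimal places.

MAP − MLE = -0.5952

Σxᵢ = 31. Posterior is Gamma(33, 7); MAP = (33−1)/7 = 32/7 ≈ 4.57143.
MLE = x̄ = 31/6 ≈ 5.16667.
Difference = 32/7 − 31/6 = -25/42 ≈ -0.5952.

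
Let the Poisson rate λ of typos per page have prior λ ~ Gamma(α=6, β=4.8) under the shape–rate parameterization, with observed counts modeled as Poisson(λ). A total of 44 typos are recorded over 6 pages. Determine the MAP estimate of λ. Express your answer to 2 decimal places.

Σxᵢ = 44, n = 6.
Posterior ∝ λ^5e^(−4.8λ) · λ^44e^(−6λ) = λ^49e^(−10.8λ), i.e. Gamma(shape=50, rate=10.8).
The mode of a Gamma(a, b) with a ≥ 1 (shape–rate) is (a−1)/b = 49/10.8 ≈ 4.54.

λ̂_MAP = 4.54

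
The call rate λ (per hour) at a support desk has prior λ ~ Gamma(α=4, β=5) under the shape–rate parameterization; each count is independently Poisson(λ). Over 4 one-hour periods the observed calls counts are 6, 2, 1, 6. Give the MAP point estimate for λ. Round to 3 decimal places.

Σxᵢ = 6+2+1+6 = 15, with n = 4.
Posterior ∝ λ^3e^(−5λ) · λ^15e^(−4λ) = λ^18e^(−9λ), i.e. Gamma(shape=19, rate=9).
The mode of a Gamma(a, b) with a ≥ 1 (shape–rate) is (a−1)/b = 18/9 ≈ 2.000.

λ̂_MAP = 2.000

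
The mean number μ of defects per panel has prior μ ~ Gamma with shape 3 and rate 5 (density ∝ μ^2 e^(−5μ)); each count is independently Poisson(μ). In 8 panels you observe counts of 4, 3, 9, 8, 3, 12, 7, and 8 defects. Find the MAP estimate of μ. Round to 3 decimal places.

μ̂_MAP = 4.308

Σxᵢ = 4+3+9+8+3+12+7+8 = 54, with n = 8.
Posterior ∝ μ^2e^(−5μ) · μ^54e^(−8μ) = μ^56e^(−13μ), i.e. Gamma(shape=57, rate=13).
The mode of a Gamma(a, b) with a ≥ 1 (shape–rate) is (a−1)/b = 56/13 ≈ 4.308.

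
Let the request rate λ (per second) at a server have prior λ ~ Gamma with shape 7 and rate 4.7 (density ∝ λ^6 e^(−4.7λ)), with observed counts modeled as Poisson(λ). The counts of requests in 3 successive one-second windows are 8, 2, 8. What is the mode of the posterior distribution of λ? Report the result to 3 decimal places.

λ̂_MAP = 3.117

Σxᵢ = 8+2+8 = 18, with n = 3.
Posterior ∝ λ^6e^(−4.7λ) · λ^18e^(−3λ) = λ^24e^(−7.7λ), i.e. Gamma(shape=25, rate=7.7).
The mode of a Gamma(a, b) with a ≥ 1 (shape–rate) is (a−1)/b = 24/7.7 ≈ 3.117.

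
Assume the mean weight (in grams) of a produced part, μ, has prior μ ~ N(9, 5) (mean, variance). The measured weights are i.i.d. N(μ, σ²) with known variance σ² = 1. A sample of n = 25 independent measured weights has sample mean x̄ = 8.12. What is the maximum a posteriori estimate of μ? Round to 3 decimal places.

n = 25, x̄ = 8.12.
For a Normal prior and Normal likelihood with known variance, the posterior is Normal; its mode equals its mean, the precision-weighted average.
Prior precision 1/σ₀² = 1/5 = 0.2; data precision n/σ² = 25/1 = 25.
μ̂ = (0.2·9 + 25·8.12) / (0.2 + 25) = 204.8/25.2 = 512/63 ≈ 8.127.

μ̂_MAP = 8.127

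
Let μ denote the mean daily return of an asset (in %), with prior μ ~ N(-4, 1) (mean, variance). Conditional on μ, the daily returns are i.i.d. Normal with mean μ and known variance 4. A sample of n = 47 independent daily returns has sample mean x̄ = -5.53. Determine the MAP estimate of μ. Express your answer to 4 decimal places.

n = 47, x̄ = -5.53.
For a Normal prior and Normal likelihood with known variance, the posterior is Normal; its mode equals its mean, the precision-weighted average.
Prior precision 1/σ₀² = 1/1 = 1; data precision n/σ² = 47/4 = 11.75.
μ̂ = (1·(-4) + 11.75·(-5.53)) / (1 + 11.75) = (-68.9775)/12.75 = -5.4100.

μ̂_MAP = -5.4100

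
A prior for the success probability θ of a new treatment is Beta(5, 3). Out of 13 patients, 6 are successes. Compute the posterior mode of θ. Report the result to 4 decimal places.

Prior: Beta(5, 3).
Data: 6 successes in 13 trials. The binomial likelihood contributes θ^6(1−θ)^7, so the posterior is Beta(5+6, 3+7) = Beta(11, 10).
For Beta(a, b) with a, b > 1 the mode is (a−1)/(a+b−2) = 10/19 ≈ 0.5263.

θ̂_MAP = 0.5263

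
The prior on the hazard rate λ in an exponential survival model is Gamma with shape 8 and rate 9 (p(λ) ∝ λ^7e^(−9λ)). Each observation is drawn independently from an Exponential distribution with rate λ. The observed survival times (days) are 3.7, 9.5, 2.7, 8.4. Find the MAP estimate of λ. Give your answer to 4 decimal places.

λ̂_MAP = 0.3303

The Exponential(rate=λ) likelihood is ∝ λ^n e^(−λΣtᵢ). Here n = 4 and Σtᵢ = 3.7 + 9.5 + 2.7 + 8.4 = 24.3.
Posterior ∝ λ^7e^(−9λ) · λ^4e^(−24.3λ) = λ^11e^(−33.3λ), i.e. Gamma(12, 33.3).
Mode = (a−1)/b = 11/33.3 ≈ 0.3303.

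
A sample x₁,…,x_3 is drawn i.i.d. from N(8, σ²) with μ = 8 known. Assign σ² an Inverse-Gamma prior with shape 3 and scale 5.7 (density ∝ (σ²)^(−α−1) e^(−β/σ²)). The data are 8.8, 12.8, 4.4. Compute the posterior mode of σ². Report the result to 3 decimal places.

Sum of squared deviations about the known mean: SS = (8.8−8)² + (12.8−8)² + (4.4−8)² = 36.64.
The Normal likelihood contributes (σ²)^(−n/2) exp(−SS/(2σ²)), so the posterior is Inverse-Gamma(α + n/2, β + SS/2) = Inverse-Gamma(4.5, 24.02).
The mode of Inverse-Gamma(a, b) is b/(a+1) = 24.02/5.5 ≈ 4.367.

σ̂²_MAP = 4.367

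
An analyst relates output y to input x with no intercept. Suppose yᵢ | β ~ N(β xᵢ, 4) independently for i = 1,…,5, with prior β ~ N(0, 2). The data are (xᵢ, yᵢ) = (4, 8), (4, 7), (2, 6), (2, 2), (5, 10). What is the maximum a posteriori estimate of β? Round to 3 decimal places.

β̂_MAP = 1.881

log p(β | y) = −Σ(yᵢ − βxᵢ)²/(2·4) − β²/(2·2) + const.
Setting the derivative to zero: Σxᵢ(yᵢ − βxᵢ)/4 − β/2 = 0, so β = Σxᵢyᵢ / (Σxᵢ² + σ²/τ²).
Σxᵢyᵢ = 4·8 + 4·7 + 2·6 + 2·2 + 5·10 = 126; Σxᵢ² = 65; σ²/τ² = 2.
β̂_MAP = 126 / (65 + 2) = 126/67 ≈ 1.881.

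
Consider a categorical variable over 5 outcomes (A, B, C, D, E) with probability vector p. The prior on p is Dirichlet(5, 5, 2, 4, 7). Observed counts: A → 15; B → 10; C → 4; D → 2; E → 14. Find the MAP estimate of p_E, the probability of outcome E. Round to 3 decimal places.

The posterior is Dirichlet(αᵢ + nᵢ) = Dirichlet(20, 15, 6, 6, 21).
For a Dirichlet(a₁,…,a_K) with all aᵢ > 1, the mode has j-th component (aⱼ − 1)/(Σaᵢ − K).
Here Σaᵢ = 68 and K = 5, so p_E = (21 − 1)/(68 − 5) = 20/63 ≈ 0.317.

MAP estimate of p_E = 0.317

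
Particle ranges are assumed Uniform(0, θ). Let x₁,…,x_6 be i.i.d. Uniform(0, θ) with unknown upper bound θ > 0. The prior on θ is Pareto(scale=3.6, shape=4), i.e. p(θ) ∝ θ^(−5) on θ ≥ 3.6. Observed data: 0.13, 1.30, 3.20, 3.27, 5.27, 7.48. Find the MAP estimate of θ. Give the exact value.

The Uniform(0, θ) likelihood is θ^(−n) for θ ≥ max(xᵢ), zero otherwise. Here max(xᵢ) = 7.48.
Posterior ∝ θ^(−5) · θ^(−6) = θ^(−11) on θ ≥ max(3.6, 7.48) = 7.48.
This density is strictly decreasing in θ, so the posterior mode lies at the lower boundary of the support.

θ̂_MAP = 7.48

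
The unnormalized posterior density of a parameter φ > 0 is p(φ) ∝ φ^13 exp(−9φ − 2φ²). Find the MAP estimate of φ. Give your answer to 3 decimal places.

φ̂_MAP = 1.000

ℓ'(φ) = 13/φ − 9 − 4φ. Setting this to zero and multiplying by φ: 4φ² + 9φ − 13 = 0.
φ = (−9 + √(9² + 4·4·13)) / (2·4) = (−9 + √289) / 8 = (−9 + 17)/8 = 1.
ℓ''(φ) = −13/φ² − 4 < 0, confirming a maximum.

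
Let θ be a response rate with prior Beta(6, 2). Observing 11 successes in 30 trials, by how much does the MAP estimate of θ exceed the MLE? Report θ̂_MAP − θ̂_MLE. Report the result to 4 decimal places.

MAP − MLE = 0.0778

Posterior is Beta(17, 21); MAP = (17−1)/(38−2) = 16/36 ≈ 0.44444.
MLE ignores the prior: θ̂_MLE = k/n = 11/30 ≈ 0.36667.
Difference = 16/36 − 11/30 = 7/90 ≈ 0.0778.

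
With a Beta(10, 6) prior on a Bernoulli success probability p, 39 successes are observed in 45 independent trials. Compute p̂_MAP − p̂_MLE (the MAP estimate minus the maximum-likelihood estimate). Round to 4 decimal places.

Posterior is Beta(49, 12); MAP = (49−1)/(61−2) = 48/59 ≈ 0.81356.
MLE ignores the prior: p̂_MLE = k/n = 39/45 ≈ 0.86667.
Difference = 48/59 − 39/45 = -47/885 ≈ -0.0531.

MAP − MLE = -0.0531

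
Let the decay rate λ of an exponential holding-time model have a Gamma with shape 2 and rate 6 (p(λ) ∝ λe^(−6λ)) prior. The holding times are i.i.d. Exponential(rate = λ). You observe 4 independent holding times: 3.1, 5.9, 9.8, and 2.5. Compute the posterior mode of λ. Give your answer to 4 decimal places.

The Exponential(rate=λ) likelihood is ∝ λ^n e^(−λΣtᵢ). Here n = 4 and Σtᵢ = 3.1 + 5.9 + 9.8 + 2.5 = 21.3.
Posterior ∝ λe^(−6λ) · λ^4e^(−21.3λ) = λ^5e^(−27.3λ), i.e. Gamma(6, 27.3).
Mode = (a−1)/b = 5/27.3 ≈ 0.1832.

λ̂_MAP = 0.1832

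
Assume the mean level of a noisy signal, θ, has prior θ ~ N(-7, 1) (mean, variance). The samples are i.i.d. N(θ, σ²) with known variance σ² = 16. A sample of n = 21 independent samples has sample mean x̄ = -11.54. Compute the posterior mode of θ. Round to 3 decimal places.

θ̂_MAP = -9.577

n = 21, x̄ = -11.54.
For a Normal prior and Normal likelihood with known variance, the posterior is Normal; its mode equals its mean, the precision-weighted average.
Prior precision 1/σ₀² = 1/1 = 1; data precision n/σ² = 21/16 = 1.3125.
θ̂ = (1·(-7) + 1.3125·(-11.54)) / (1 + 1.3125) = (-22.14625)/2.3125 = -17717/1850 ≈ -9.577.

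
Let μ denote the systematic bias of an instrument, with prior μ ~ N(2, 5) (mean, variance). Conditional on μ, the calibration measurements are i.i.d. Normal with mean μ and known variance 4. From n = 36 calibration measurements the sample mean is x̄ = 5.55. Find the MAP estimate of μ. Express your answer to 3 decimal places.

μ̂_MAP = 5.473

n = 36, x̄ = 5.55.
For a Normal prior and Normal likelihood with known variance, the posterior is Normal; its mode equals its mean, the precision-weighted average.
Prior precision 1/σ₀² = 1/5 = 0.2; data precision n/σ² = 36/4 = 9.
μ̂ = (0.2·2 + 9·5.55) / (0.2 + 9) = 50.35/9.2 = 1007/184 ≈ 5.473.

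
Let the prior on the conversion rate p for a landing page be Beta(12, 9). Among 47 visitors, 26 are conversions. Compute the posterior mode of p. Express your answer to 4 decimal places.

Prior: Beta(12, 9).
Data: 26 successes in 47 trials. The binomial likelihood contributes p^26(1−p)^21, so the posterior is Beta(12+26, 9+21) = Beta(38, 30).
For Beta(a, b) with a, b > 1 the mode is (a−1)/(a+b−2) = 37/66 ≈ 0.5606.

p̂_MAP = 0.5606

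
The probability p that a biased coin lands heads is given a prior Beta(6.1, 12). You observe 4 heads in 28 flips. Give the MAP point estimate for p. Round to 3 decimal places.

Prior: Beta(6.1, 12).
Data: 4 successes in 28 trials. The binomial likelihood contributes p^4(1−p)^24, so the posterior is Beta(6.1+4, 12+24) = Beta(10.1, 36).
For Beta(a, b) with a, b > 1 the mode is (a−1)/(a+b−2) = 9.1/44.1 ≈ 0.206.

p̂_MAP = 0.206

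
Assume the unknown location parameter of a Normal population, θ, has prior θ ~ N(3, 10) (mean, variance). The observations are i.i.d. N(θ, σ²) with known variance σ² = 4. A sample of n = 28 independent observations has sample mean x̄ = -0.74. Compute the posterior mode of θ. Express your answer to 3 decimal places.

θ̂_MAP = -0.687

n = 28, x̄ = -0.74.
For a Normal prior and Normal likelihood with known variance, the posterior is Normal; its mode equals its mean, the precision-weighted average.
Prior precision 1/σ₀² = 1/10 = 0.1; data precision n/σ² = 28/4 = 7.
θ̂ = (0.1·3 + 7·(-0.74)) / (0.1 + 7) = (-4.88)/7.1 = -244/355 ≈ -0.687.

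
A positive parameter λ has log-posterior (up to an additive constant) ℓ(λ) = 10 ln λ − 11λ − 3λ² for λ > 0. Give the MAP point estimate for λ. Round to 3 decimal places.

ℓ'(λ) = 10/λ − 11 − 6λ. Setting this to zero and multiplying by λ: 6λ² + 11λ − 10 = 0.
λ = (−11 + √(11² + 4·6·10)) / (2·6) = (−11 + √361) / 12 = (−11 + 19)/12 = 2/3.
ℓ''(λ) = −10/λ² − 6 < 0, confirming a maximum.

λ̂_MAP = 0.667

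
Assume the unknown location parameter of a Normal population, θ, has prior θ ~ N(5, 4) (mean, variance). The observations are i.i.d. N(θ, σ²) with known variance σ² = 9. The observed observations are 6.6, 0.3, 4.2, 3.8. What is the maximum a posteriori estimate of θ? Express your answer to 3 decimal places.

θ̂_MAP = 4.184

n = 4; x̄ = (6.6 + 0.3 + 4.2 + 3.8)/4 = 14.9/4 = 3.725.
For a Normal prior and Normal likelihood with known variance, the posterior is Normal; its mode equals its mean, the precision-weighted average.
Prior precision 1/σ₀² = 1/4 = 0.25; data precision n/σ² = 4/9.
θ̂ = (0.25·5 + (4/9)·3.725) / (0.25 + 4/9) = (523/180)/(25/36) = 4.184.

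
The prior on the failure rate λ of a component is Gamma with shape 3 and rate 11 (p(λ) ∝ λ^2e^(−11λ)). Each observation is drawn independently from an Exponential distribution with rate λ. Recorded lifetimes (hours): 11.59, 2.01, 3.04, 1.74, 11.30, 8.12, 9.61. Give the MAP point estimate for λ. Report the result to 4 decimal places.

λ̂_MAP = 0.1541

The Exponential(rate=λ) likelihood is ∝ λ^n e^(−λΣtᵢ). Here n = 7 and Σtᵢ = 11.59 + 2.01 + 3.04 + 1.74 + 11.30 + 8.12 + 9.61 = 47.41.
Posterior ∝ λ^2e^(−11λ) · λ^7e^(−47.41λ) = λ^9e^(−58.41λ), i.e. Gamma(10, 58.41).
Mode = (a−1)/b = 9/58.41 ≈ 0.1541.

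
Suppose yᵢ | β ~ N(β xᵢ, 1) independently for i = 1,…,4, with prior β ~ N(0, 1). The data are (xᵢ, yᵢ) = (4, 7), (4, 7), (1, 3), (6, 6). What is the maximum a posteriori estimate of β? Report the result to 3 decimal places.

β̂_MAP = 1.357

log p(β | y) = −Σ(yᵢ − βxᵢ)²/(2·1) − β²/(2·1) + const.
Setting the derivative to zero: Σxᵢ(yᵢ − βxᵢ)/1 − β/1 = 0, so β = Σxᵢyᵢ / (Σxᵢ² + σ²/τ²).
Σxᵢyᵢ = 4·7 + 4·7 + 1·3 + 6·6 = 95; Σxᵢ² = 69; σ²/τ² = 1.
β̂_MAP = 95 / (69 + 1) = 95/70 ≈ 1.357.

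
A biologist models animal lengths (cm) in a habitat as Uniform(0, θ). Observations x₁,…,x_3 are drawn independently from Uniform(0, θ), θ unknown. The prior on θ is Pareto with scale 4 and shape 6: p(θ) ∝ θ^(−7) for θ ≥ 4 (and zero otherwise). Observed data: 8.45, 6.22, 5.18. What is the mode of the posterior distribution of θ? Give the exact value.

θ̂_MAP = 8.45

The Uniform(0, θ) likelihood is θ^(−n) for θ ≥ max(xᵢ), zero otherwise. Here max(xᵢ) = 8.45.
Posterior ∝ θ^(−7) · θ^(−3) = θ^(−10) on θ ≥ max(4, 8.45) = 8.45.
This density is strictly decreasing in θ, so the posterior mode lies at the lower boundary of the support.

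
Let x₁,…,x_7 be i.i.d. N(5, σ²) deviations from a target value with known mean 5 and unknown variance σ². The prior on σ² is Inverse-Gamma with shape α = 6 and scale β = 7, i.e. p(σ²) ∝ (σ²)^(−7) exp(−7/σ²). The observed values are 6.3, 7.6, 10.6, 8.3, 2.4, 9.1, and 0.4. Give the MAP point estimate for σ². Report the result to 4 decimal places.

σ̂²_MAP = 5.2110

Sum of squared deviations about the known mean: SS = (6.3−5)² + (7.6−5)² + (10.6−5)² + (8.3−5)² + (2.4−5)² + (9.1−5)² + (0.4−5)² = 95.43.
The Normal likelihood contributes (σ²)^(−n/2) exp(−SS/(2σ²)), so the posterior is Inverse-Gamma(α + n/2, β + SS/2) = Inverse-Gamma(9.5, 54.715).
The mode of Inverse-Gamma(a, b) is b/(a+1) = 54.715/10.5 ≈ 5.2110.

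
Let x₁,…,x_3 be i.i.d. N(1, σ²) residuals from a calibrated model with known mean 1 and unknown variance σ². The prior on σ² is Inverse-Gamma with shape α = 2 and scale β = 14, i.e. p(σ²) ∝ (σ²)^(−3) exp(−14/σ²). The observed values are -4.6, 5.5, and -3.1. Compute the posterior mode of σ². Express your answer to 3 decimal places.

Sum of squared deviations about the known mean: SS = (-4.6−1)² + (5.5−1)² + (-3.1−1)² = 68.42.
The Normal likelihood contributes (σ²)^(−n/2) exp(−SS/(2σ²)), so the posterior is Inverse-Gamma(α + n/2, β + SS/2) = Inverse-Gamma(3.5, 48.21).
The mode of Inverse-Gamma(a, b) is b/(a+1) = 48.21/4.5 ≈ 10.713.

σ̂²_MAP = 10.713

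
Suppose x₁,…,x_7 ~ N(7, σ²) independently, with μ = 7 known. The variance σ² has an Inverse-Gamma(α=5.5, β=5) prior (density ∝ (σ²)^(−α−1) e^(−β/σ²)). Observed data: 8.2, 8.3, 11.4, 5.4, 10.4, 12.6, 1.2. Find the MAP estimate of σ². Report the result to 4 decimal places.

σ̂²_MAP = 5.5805

Sum of squared deviations about the known mean: SS = (8.2−7)² + (8.3−7)² + (11.4−7)² + (5.4−7)² + (10.4−7)² + (12.6−7)² + (1.2−7)² = 101.61.
The Normal likelihood contributes (σ²)^(−n/2) exp(−SS/(2σ²)), so the posterior is Inverse-Gamma(α + n/2, β + SS/2) = Inverse-Gamma(9, 55.805).
The mode of Inverse-Gamma(a, b) is b/(a+1) = 55.805/10 ≈ 5.5805.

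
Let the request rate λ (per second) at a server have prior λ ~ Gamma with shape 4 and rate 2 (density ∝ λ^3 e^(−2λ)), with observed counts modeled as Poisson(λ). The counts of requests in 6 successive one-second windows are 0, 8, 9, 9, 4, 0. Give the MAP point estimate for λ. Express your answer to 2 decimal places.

Σxᵢ = 0+8+9+9+4+0 = 30, with n = 6.
Posterior ∝ λ^3e^(−2λ) · λ^30e^(−6λ) = λ^33e^(−8λ), i.e. Gamma(shape=34, rate=8).
The mode of a Gamma(a, b) with a ≥ 1 (shape–rate) is (a−1)/b = 33/8 ≈ 4.13.

λ̂_MAP = 4.13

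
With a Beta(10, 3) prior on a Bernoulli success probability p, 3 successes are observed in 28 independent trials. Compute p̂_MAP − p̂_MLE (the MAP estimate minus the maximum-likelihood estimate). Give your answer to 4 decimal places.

Posterior is Beta(13, 28); MAP = (13−1)/(41−2) = 12/39 ≈ 0.30769.
MLE ignores the prior: p̂_MLE = k/n = 3/28 ≈ 0.10714.
Difference = 12/39 − 3/28 = 73/364 ≈ 0.2005.

MAP − MLE = 0.2005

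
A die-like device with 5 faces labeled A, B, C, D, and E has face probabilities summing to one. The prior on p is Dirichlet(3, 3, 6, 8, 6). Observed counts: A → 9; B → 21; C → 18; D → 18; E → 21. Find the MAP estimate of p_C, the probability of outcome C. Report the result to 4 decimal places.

The posterior is Dirichlet(αᵢ + nᵢ) = Dirichlet(12, 24, 24, 26, 27).
For a Dirichlet(a₁,…,a_K) with all aᵢ > 1, the mode has j-th component (aⱼ − 1)/(Σaᵢ − K).
Here Σaᵢ = 113 and K = 5, so p_C = (24 − 1)/(113 − 5) = 23/108 ≈ 0.2130.

MAP estimate of p_C = 0.2130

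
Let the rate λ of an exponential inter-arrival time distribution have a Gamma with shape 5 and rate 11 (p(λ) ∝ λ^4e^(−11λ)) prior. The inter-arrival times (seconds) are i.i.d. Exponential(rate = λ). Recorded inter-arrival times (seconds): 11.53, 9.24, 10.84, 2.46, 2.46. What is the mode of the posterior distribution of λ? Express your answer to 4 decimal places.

λ̂_MAP = 0.1894

The Exponential(rate=λ) likelihood is ∝ λ^n e^(−λΣtᵢ). Here n = 5 and Σtᵢ = 11.53 + 9.24 + 10.84 + 2.46 + 2.46 = 36.53.
Posterior ∝ λ^4e^(−11λ) · λ^5e^(−36.53λ) = λ^9e^(−47.53λ), i.e. Gamma(10, 47.53).
Mode = (a−1)/b = 9/47.53 ≈ 0.1894.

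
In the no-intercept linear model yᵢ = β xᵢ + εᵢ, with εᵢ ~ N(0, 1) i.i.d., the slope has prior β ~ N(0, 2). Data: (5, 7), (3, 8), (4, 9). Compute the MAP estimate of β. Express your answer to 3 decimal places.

log p(β | y) = −Σ(yᵢ − βxᵢ)²/(2·1) − β²/(2·2) + const.
Setting the derivative to zero: Σxᵢ(yᵢ − βxᵢ)/1 − β/2 = 0, so β = Σxᵢyᵢ / (Σxᵢ² + σ²/τ²).
Σxᵢyᵢ = 5·7 + 3·8 + 4·9 = 95; Σxᵢ² = 50; σ²/τ² = 0.5.
β̂_MAP = 95 / (50 + 0.5) = 95/50.5 ≈ 1.881.

β̂_MAP = 1.881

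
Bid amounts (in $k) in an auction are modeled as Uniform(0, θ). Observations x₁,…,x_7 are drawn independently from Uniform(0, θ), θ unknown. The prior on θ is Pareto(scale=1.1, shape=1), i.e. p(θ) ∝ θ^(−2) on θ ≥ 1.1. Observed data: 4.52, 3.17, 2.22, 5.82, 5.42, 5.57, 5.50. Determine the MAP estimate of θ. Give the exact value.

The Uniform(0, θ) likelihood is θ^(−n) for θ ≥ max(xᵢ), zero otherwise. Here max(xᵢ) = 5.82.
Posterior ∝ θ^(−2) · θ^(−7) = θ^(−9) on θ ≥ max(1.1, 5.82) = 5.82.
This density is strictly decreasing in θ, so the posterior mode lies at the lower boundary of the support.

θ̂_MAP = 5.82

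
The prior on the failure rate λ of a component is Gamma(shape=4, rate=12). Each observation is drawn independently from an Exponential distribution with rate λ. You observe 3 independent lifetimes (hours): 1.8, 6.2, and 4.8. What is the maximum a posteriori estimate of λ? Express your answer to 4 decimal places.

The Exponential(rate=λ) likelihood is ∝ λ^n e^(−λΣtᵢ). Here n = 3 and Σtᵢ = 1.8 + 6.2 + 4.8 = 12.8.
Posterior ∝ λ^3e^(−12λ) · λ^3e^(−12.8λ) = λ^6e^(−24.8λ), i.e. Gamma(7, 24.8).
Mode = (a−1)/b = 6/24.8 ≈ 0.2419.

λ̂_MAP = 0.2419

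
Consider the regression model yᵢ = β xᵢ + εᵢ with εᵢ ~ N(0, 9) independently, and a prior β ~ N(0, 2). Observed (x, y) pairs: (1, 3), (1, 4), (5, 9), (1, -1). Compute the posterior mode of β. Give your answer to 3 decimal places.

β̂_MAP = 1.569

log p(β | y) = −Σ(yᵢ − βxᵢ)²/(2·9) − β²/(2·2) + const.
Setting the derivative to zero: Σxᵢ(yᵢ − βxᵢ)/9 − β/2 = 0, so β = Σxᵢyᵢ / (Σxᵢ² + σ²/τ²).
Σxᵢyᵢ = 1·3 + 1·4 + 5·9 + 1·(-1) = 51; Σxᵢ² = 28; σ²/τ² = 4.5.
β̂_MAP = 51 / (28 + 4.5) = 51/32.5 ≈ 1.569.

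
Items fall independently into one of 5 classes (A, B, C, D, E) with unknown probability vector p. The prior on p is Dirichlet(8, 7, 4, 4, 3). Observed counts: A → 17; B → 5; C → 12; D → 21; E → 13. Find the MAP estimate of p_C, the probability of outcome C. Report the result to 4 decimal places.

MAP estimate of p_C = 0.1685

The posterior is Dirichlet(αᵢ + nᵢ) = Dirichlet(25, 12, 16, 25, 16).
For a Dirichlet(a₁,…,a_K) with all aᵢ > 1, the mode has j-th component (aⱼ − 1)/(Σaᵢ − K).
Here Σaᵢ = 94 and K = 5, so p_C = (16 − 1)/(94 − 5) = 15/89 ≈ 0.1685.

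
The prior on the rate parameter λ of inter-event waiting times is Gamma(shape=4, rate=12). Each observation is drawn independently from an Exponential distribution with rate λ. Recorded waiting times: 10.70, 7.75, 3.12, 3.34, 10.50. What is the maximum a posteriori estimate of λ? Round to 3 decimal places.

λ̂_MAP = 0.169

The Exponential(rate=λ) likelihood is ∝ λ^n e^(−λΣtᵢ). Here n = 5 and Σtᵢ = 10.70 + 7.75 + 3.12 + 3.34 + 10.50 = 35.41.
Posterior ∝ λ^3e^(−12λ) · λ^5e^(−35.41λ) = λ^8e^(−47.41λ), i.e. Gamma(9, 47.41).
Mode = (a−1)/b = 8/47.41 ≈ 0.169.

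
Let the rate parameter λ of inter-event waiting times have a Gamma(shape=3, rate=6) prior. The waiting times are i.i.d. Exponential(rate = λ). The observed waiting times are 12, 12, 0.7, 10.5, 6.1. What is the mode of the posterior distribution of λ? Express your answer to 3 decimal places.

The Exponential(rate=λ) likelihood is ∝ λ^n e^(−λΣtᵢ). Here n = 5 and Σtᵢ = 12 + 12 + 0.7 + 10.5 + 6.1 = 41.3.
Posterior ∝ λ^2e^(−6λ) · λ^5e^(−41.3λ) = λ^7e^(−47.3λ), i.e. Gamma(8, 47.3).
Mode = (a−1)/b = 7/47.3 ≈ 0.148.

λ̂_MAP = 0.148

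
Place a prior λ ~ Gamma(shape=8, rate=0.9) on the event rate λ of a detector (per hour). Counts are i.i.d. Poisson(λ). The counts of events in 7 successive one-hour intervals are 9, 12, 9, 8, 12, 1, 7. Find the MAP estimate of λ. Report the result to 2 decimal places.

λ̂_MAP = 8.23

Σxᵢ = 9+12+9+8+12+1+7 = 58, with n = 7.
Posterior ∝ λ^7e^(−0.9λ) · λ^58e^(−7λ) = λ^65e^(−7.9λ), i.e. Gamma(shape=66, rate=7.9).
The mode of a Gamma(a, b) with a ≥ 1 (shape–rate) is (a−1)/b = 65/7.9 ≈ 8.23.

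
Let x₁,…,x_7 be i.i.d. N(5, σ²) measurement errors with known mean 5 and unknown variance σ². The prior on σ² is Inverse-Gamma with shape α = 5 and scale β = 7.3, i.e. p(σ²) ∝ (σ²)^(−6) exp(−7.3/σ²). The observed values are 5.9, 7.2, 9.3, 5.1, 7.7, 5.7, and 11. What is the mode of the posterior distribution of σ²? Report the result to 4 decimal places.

σ̂²_MAP = 4.3437

Sum of squared deviations about the known mean: SS = (5.9−5)² + (7.2−5)² + (9.3−5)² + (5.1−5)² + (7.7−5)² + (5.7−5)² + (11−5)² = 67.93.
The Normal likelihood contributes (σ²)^(−n/2) exp(−SS/(2σ²)), so the posterior is Inverse-Gamma(α + n/2, β + SS/2) = Inverse-Gamma(8.5, 41.265).
The mode of Inverse-Gamma(a, b) is b/(a+1) = 41.265/9.5 ≈ 4.3437.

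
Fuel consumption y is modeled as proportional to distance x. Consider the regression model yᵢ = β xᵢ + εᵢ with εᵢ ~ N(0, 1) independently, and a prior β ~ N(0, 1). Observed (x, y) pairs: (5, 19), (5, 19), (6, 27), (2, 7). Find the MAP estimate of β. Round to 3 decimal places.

log p(β | y) = −Σ(yᵢ − βxᵢ)²/(2·1) − β²/(2·1) + const.
Setting the derivative to zero: Σxᵢ(yᵢ − βxᵢ)/1 − β/1 = 0, so β = Σxᵢyᵢ / (Σxᵢ² + σ²/τ²).
Σxᵢyᵢ = 5·19 + 5·19 + 6·27 + 2·7 = 366; Σxᵢ² = 90; σ²/τ² = 1.
β̂_MAP = 366 / (90 + 1) = 366/91 ≈ 4.022.

β̂_MAP = 4.022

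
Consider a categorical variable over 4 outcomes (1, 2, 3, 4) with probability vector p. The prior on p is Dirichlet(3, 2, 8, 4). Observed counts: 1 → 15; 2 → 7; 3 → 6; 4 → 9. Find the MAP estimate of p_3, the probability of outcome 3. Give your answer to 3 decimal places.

MAP estimate: 0.260

The posterior is Dirichlet(αᵢ + nᵢ) = Dirichlet(18, 9, 14, 13).
For a Dirichlet(a₁,…,a_K) with all aᵢ > 1, the mode has j-th component (aⱼ − 1)/(Σaᵢ − K).
Here Σaᵢ = 54 and K = 4, so p_3 = (14 − 1)/(54 − 4) = 13/50 ≈ 0.260.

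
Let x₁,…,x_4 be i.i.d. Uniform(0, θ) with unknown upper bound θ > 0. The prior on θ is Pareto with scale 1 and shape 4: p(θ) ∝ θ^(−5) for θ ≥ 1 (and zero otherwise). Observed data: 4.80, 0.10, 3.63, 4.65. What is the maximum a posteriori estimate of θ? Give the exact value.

The Uniform(0, θ) likelihood is θ^(−n) for θ ≥ max(xᵢ), zero otherwise. Here max(xᵢ) = 4.80.
Posterior ∝ θ^(−5) · θ^(−4) = θ^(−9) on θ ≥ max(1, 4.80) = 4.80.
This density is strictly decreasing in θ, so the posterior mode lies at the lower boundary of the support.

θ̂_MAP = 4.80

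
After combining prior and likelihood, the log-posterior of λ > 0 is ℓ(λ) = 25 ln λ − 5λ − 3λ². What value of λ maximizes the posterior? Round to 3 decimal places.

λ̂_MAP = 1.667

ℓ'(λ) = 25/λ − 5 − 6λ. Setting this to zero and multiplying by λ: 6λ² + 5λ − 25 = 0.
λ = (−5 + √(5² + 4·6·25)) / (2·6) = (−5 + √625) / 12 = (−5 + 25)/12 = 5/3.
ℓ''(λ) = −25/λ² − 6 < 0, confirming a maximum.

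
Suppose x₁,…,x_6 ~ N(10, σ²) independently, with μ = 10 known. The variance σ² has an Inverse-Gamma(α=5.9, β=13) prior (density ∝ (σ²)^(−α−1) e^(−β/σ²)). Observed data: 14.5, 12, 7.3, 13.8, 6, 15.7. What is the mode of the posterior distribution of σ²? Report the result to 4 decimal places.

σ̂²_MAP = 6.0843

Sum of squared deviations about the known mean: SS = (14.5−10)² + (12−10)² + (7.3−10)² + (13.8−10)² + (6−10)² + (15.7−10)² = 94.47.
The Normal likelihood contributes (σ²)^(−n/2) exp(−SS/(2σ²)), so the posterior is Inverse-Gamma(α + n/2, β + SS/2) = Inverse-Gamma(8.9, 60.235).
The mode of Inverse-Gamma(a, b) is b/(a+1) = 60.235/9.9 ≈ 6.0843.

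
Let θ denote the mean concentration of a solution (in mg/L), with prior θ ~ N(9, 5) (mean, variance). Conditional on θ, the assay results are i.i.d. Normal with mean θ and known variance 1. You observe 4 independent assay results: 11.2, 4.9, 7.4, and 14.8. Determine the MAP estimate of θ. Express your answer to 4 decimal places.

θ̂_MAP = 9.5476

n = 4; x̄ = (11.2 + 4.9 + 7.4 + 14.8)/4 = 38.3/4 = 9.575.
For a Normal prior and Normal likelihood with known variance, the posterior is Normal; its mode equals its mean, the precision-weighted average.
Prior precision 1/σ₀² = 1/5 = 0.2; data precision n/σ² = 4/1 = 4.
θ̂ = (0.2·9 + 4·9.575) / (0.2 + 4) = 40.1/4.2 = 401/42 ≈ 9.5476.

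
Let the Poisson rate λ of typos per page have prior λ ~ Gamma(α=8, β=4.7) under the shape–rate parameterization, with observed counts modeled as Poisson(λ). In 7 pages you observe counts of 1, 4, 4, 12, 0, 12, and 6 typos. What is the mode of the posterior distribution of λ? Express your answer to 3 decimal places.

Σxᵢ = 1+4+4+12+0+12+6 = 39, with n = 7.
Posterior ∝ λ^7e^(−4.7λ) · λ^39e^(−7λ) = λ^46e^(−11.7λ), i.e. Gamma(shape=47, rate=11.7).
The mode of a Gamma(a, b) with a ≥ 1 (shape–rate) is (a−1)/b = 46/11.7 ≈ 3.932.

λ̂_MAP = 3.932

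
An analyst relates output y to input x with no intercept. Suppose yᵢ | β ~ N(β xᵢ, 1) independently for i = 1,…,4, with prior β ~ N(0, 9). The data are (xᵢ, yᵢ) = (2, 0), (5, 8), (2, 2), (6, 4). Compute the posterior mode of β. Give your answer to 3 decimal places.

β̂_MAP = 0.984

log p(β | y) = −Σ(yᵢ − βxᵢ)²/(2·1) − β²/(2·9) + const.
Setting the derivative to zero: Σxᵢ(yᵢ − βxᵢ)/1 − β/9 = 0, so β = Σxᵢyᵢ / (Σxᵢ² + σ²/τ²).
Σxᵢyᵢ = 2·0 + 5·8 + 2·2 + 6·4 = 68; Σxᵢ² = 69; σ²/τ² = 1/9.
β̂_MAP = 68 / (69 + 1/9) = 68/(622/9) = 306/311 ≈ 0.984.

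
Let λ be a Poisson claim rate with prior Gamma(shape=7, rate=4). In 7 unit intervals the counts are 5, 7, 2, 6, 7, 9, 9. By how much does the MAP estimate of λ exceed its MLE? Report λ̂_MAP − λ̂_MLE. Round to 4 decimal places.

Σxᵢ = 45. Posterior is Gamma(52, 11); MAP = (52−1)/11 = 51/11 ≈ 4.63636.
MLE = x̄ = 45/7 ≈ 6.42857.
Difference = 51/11 − 45/7 = -138/77 ≈ -1.7922.

MAP − MLE = -1.7922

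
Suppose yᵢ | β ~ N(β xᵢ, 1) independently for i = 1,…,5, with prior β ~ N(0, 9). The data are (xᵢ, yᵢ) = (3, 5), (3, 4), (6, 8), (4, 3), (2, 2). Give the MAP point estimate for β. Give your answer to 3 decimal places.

log p(β | y) = −Σ(yᵢ − βxᵢ)²/(2·1) − β²/(2·9) + const.
Setting the derivative to zero: Σxᵢ(yᵢ − βxᵢ)/1 − β/9 = 0, so β = Σxᵢyᵢ / (Σxᵢ² + σ²/τ²).
Σxᵢyᵢ = 3·5 + 3·4 + 6·8 + 4·3 + 2·2 = 91; Σxᵢ² = 74; σ²/τ² = 1/9.
β̂_MAP = 91 / (74 + 1/9) = 91/(667/9) = 819/667 ≈ 1.228.

β̂_MAP = 1.228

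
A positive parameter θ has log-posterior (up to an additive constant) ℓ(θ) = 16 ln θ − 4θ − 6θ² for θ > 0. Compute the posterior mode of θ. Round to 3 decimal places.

θ̂_MAP = 1.000

ℓ'(θ) = 16/θ − 4 − 12θ. Setting this to zero and multiplying by θ: 12θ² + 4θ − 16 = 0.
θ = (−4 + √(4² + 4·12·16)) / (2·12) = (−4 + √784) / 24 = (−4 + 28)/24 = 1.
ℓ''(θ) = −16/θ² − 12 < 0, confirming a maximum.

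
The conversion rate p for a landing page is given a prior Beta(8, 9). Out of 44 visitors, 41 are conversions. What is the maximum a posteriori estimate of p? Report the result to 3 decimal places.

p̂_MAP = 0.814

Prior: Beta(8, 9).
Data: 41 successes in 44 trials. The binomial likelihood contributes p^41(1−p)^3, so the posterior is Beta(8+41, 9+3) = Beta(49, 12).
For Beta(a, b) with a, b > 1 the mode is (a−1)/(a+b−2) = 48/59 ≈ 0.814.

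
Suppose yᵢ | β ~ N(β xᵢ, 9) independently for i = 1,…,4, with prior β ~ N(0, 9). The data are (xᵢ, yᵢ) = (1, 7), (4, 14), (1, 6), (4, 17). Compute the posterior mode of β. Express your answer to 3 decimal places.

log p(β | y) = −Σ(yᵢ − βxᵢ)²/(2·9) − β²/(2·9) + const.
Setting the derivative to zero: Σxᵢ(yᵢ − βxᵢ)/9 − β/9 = 0, so β = Σxᵢyᵢ / (Σxᵢ² + σ²/τ²).
Σxᵢyᵢ = 1·7 + 4·14 + 1·6 + 4·17 = 137; Σxᵢ² = 34; σ²/τ² = 1.
β̂_MAP = 137 / (34 + 1) = 137/35 ≈ 3.914.

β̂_MAP = 3.914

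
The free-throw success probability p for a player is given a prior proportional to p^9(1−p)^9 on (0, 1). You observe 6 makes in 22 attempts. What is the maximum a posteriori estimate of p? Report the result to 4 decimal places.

The prior density ∝ p^9(1−p)^9 is the kernel of Beta(10, 10).
Data: 6 successes in 22 trials. The binomial likelihood contributes p^6(1−p)^16, so the posterior is Beta(10+6, 10+16) = Beta(16, 26).
For Beta(a, b) with a, b > 1 the mode is (a−1)/(a+b−2) = 15/40 ≈ 0.3750.

p̂_MAP = 0.3750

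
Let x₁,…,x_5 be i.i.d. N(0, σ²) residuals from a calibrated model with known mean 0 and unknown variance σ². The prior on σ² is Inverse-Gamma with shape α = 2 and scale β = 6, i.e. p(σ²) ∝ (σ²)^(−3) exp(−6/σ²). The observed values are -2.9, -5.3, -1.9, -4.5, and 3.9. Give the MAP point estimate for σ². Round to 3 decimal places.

Sum of squared deviations about the known mean: SS = (-2.9−0)² + (-5.3−0)² + (-1.9−0)² + (-4.5−0)² + (3.9−0)² = 75.57.
The Normal likelihood contributes (σ²)^(−n/2) exp(−SS/(2σ²)), so the posterior is Inverse-Gamma(α + n/2, β + SS/2) = Inverse-Gamma(4.5, 43.785).
The mode of Inverse-Gamma(a, b) is b/(a+1) = 43.785/5.5 ≈ 7.961.

σ̂²_MAP = 7.961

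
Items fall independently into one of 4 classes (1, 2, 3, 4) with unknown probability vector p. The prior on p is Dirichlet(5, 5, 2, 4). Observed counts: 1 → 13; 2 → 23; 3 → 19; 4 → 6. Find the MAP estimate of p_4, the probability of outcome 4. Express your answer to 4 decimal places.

The posterior is Dirichlet(αᵢ + nᵢ) = Dirichlet(18, 28, 21, 10).
For a Dirichlet(a₁,…,a_K) with all aᵢ > 1, the mode has j-th component (aⱼ − 1)/(Σaᵢ − K).
Here Σaᵢ = 77 and K = 4, so p_4 = (10 − 1)/(77 − 4) = 9/73 ≈ 0.1233.

MAP estimate: 0.1233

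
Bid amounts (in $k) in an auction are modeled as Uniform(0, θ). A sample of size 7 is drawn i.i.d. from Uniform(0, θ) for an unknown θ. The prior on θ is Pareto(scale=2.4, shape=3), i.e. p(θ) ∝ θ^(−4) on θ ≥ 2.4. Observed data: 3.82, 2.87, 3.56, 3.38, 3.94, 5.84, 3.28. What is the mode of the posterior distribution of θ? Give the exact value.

The Uniform(0, θ) likelihood is θ^(−n) for θ ≥ max(xᵢ), zero otherwise. Here max(xᵢ) = 5.84.
Posterior ∝ θ^(−4) · θ^(−7) = θ^(−11) on θ ≥ max(2.4, 5.84) = 5.84.
This density is strictly decreasing in θ, so the posterior mode lies at the lower boundary of the support.

θ̂_MAP = 5.84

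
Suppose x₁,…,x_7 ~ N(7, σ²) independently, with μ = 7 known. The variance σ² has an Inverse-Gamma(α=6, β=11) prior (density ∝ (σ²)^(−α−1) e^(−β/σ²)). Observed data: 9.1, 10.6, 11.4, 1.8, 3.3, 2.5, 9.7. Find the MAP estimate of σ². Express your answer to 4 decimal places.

Sum of squared deviations about the known mean: SS = (9.1−7)² + (10.6−7)² + (11.4−7)² + (1.8−7)² + (3.3−7)² + (2.5−7)² + (9.7−7)² = 105.
The Normal likelihood contributes (σ²)^(−n/2) exp(−SS/(2σ²)), so the posterior is Inverse-Gamma(α + n/2, β + SS/2) = Inverse-Gamma(9.5, 63.5).
The mode of Inverse-Gamma(a, b) is b/(a+1) = 63.5/10.5 ≈ 6.0476.

σ̂²_MAP = 6.0476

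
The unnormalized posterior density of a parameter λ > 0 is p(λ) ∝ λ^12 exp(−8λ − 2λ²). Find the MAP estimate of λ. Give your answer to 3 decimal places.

ℓ'(λ) = 12/λ − 8 − 4λ. Setting this to zero and multiplying by λ: 4λ² + 8λ − 12 = 0.
λ = (−8 + √(8² + 4·4·12)) / (2·4) = (−8 + √256) / 8 = (−8 + 16)/8 = 1.
ℓ''(λ) = −12/λ² − 4 < 0, confirming a maximum.

λ̂_MAP = 1.000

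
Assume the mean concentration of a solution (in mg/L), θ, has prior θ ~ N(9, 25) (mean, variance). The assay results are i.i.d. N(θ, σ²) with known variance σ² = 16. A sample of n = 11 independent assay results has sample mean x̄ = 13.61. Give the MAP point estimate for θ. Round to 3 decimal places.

n = 11, x̄ = 13.61.
For a Normal prior and Normal likelihood with known variance, the posterior is Normal; its mode equals its mean, the precision-weighted average.
Prior precision 1/σ₀² = 1/25 = 0.04; data precision n/σ² = 11/16 = 0.6875.
θ̂ = (0.04·9 + 0.6875·13.61) / (0.04 + 0.6875) = 9.716875/0.7275 = 15547/1164 ≈ 13.357.

θ̂_MAP = 13.357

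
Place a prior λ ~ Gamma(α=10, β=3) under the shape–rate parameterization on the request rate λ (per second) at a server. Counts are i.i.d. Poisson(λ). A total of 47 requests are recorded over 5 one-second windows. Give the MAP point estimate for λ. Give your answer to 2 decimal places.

Σxᵢ = 47, n = 5.
Posterior ∝ λ^9e^(−3λ) · λ^47e^(−5λ) = λ^56e^(−8λ), i.e. Gamma(shape=57, rate=8).
The mode of a Gamma(a, b) with a ≥ 1 (shape–rate) is (a−1)/b = 56/8 ≈ 7.00.

λ̂_MAP = 7.00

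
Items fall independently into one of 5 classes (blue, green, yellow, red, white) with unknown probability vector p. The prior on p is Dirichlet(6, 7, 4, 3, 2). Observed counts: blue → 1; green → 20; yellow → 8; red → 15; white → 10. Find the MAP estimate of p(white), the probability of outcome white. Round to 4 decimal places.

MAP estimate of p(white) = 0.1549

The posterior is Dirichlet(αᵢ + nᵢ) = Dirichlet(7, 27, 12, 18, 12).
For a Dirichlet(a₁,…,a_K) with all aᵢ > 1, the mode has j-th component (aⱼ − 1)/(Σaᵢ − K).
Here Σaᵢ = 76 and K = 5, so p(white) = (12 − 1)/(76 − 5) = 11/71 ≈ 0.1549.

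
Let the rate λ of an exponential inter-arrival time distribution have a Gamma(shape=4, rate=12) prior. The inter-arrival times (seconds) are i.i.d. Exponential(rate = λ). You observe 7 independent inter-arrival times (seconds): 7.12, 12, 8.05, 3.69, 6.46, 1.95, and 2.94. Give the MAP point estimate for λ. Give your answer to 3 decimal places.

λ̂_MAP = 0.184

The Exponential(rate=λ) likelihood is ∝ λ^n e^(−λΣtᵢ). Here n = 7 and Σtᵢ = 7.12 + 12 + 8.05 + 3.69 + 6.46 + 1.95 + 2.94 = 42.21.
Posterior ∝ λ^3e^(−12λ) · λ^7e^(−42.21λ) = λ^10e^(−54.21λ), i.e. Gamma(11, 54.21).
Mode = (a−1)/b = 10/54.21 ≈ 0.184.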